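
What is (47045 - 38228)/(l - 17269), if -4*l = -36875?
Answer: -35268/32201 ≈ -1.0952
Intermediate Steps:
l = 36875/4 (l = -¼*(-36875) = 36875/4 ≈ 9218.8)
(47045 - 38228)/(l - 17269) = (47045 - 38228)/(36875/4 - 17269) = 8817/(-32201/4) = 8817*(-4/32201) = -35268/32201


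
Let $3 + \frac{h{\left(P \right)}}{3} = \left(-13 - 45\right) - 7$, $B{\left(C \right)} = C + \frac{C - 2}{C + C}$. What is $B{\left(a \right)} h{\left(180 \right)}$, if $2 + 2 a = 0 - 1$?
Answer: $68$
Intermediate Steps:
$a = - \frac{3}{2}$ ($a = -1 + \frac{0 - 1}{2} = -1 + \frac{1}{2} \left(-1\right) = -1 - \frac{1}{2} = - \frac{3}{2} \approx -1.5$)
$B{\left(C \right)} = C + \frac{-2 + C}{2 C}$
$h{\left(P \right)} = -204$ ($h{\left(P \right)} = -9 + 3 \left(\left(-13 - 45\right) - 7\right) = -9 + 3 \left(-58 - 7\right) = -9 + 3 \left(-65\right) = -9 - 195 = -204$)
$B{\left(a \right)} h{\left(180 \right)} = \left(\frac{1}{2} - \frac{3}{2} - \frac{1}{- \frac{3}{2}}\right) \left(-204\right) = \left(\frac{1}{2} - \frac{3}{2} - - \frac{2}{3}\right) \left(-204\right) = \left(\frac{1}{2} - \frac{3}{2} + \frac{2}{3}\right) \left(-204\right) = \left(- \frac{1}{3}\right) \left(-204\right) = 68$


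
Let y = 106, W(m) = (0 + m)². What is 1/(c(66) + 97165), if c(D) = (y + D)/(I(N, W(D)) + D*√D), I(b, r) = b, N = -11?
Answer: 27922793767/2713118440177151 - 11352*√66/2713118440177151 ≈ 1.0292e-5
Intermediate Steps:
W(m) = m²
c(D) = (106 + D)/(-11 + D^(3/2)) (c(D) = (106 + D)/(-11 + D*√D) = (106 + D)/(-11 + D^(3/2)))
1/(c(66) + 97165) = 1/((106 + 66)/(-11 + 66^(3/2)) + 97165) = 1/(172/(-11 + 66*√66) + 97165) = 1/(97165 + 172/(-11 + 66*√66))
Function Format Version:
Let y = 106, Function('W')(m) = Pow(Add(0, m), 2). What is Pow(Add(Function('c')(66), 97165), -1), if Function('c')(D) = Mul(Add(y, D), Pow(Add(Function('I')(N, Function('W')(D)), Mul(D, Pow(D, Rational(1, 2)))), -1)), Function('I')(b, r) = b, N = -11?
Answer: Add(Rational(27922793767, 2713118440177151), Mul(Rational(-11352, 2713118440177151), Pow(66, Rational(1, 2)))) ≈ 1.0292e-5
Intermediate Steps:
Function('W')(m) = Pow(m, 2)
Function('c')(D) = Mul(Pow(Add(-11, Pow(D, Rational(3, 2))), -1), Add(106, D)) (Function('c')(D) = Mul(Add(106, D), Pow(Add(-11, Mul(D, Pow(D, Rational(1, 2)))), -1)) = Mul(Add(106, D), Pow(Add(-11, Pow(D, Rational(3, 2))), -1)) = Mul(Pow(Add(-11, Pow(D, Rational(3, 2))), -1), Add(106, D)))
Pow(Add(Function('c')(66), 97165), -1) = Pow(Add(Mul(Pow(Add(-11, Pow(66, Rational(3, 2))), -1), Add(106, 66)), 97165), -1) = Pow(Add(Mul(Pow(Add(-11, Mul(66, Pow(66, Rational(1, 2)))), -1), 172), 97165), -1) = Pow(Add(Mul(172, Pow(Add(-11, Mul(66, Pow(66, Rational(1, 2)))), -1)), 97165), -1) = Pow(Add(97165, Mul(172, Pow(Add(-11, Mul(66, Pow(66, Rational(1, 2)))), -1))), -1)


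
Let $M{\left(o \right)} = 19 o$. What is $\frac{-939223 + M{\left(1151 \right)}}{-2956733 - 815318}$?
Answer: $\frac{917354}{3772051} \approx 0.2432$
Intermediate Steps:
$\frac{-939223 + M{\left(1151 \right)}}{-2956733 - 815318} = \frac{-939223 + 19 \cdot 1151}{-2956733 - 815318} = \frac{-939223 + 21869}{-3772051} = \left(-917354\right) \left(- \frac{1}{3772051}\right) = \frac{917354}{3772051}$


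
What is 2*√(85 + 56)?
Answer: 2*√141 ≈ 23.749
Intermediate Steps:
2*√(85 + 56) = 2*√141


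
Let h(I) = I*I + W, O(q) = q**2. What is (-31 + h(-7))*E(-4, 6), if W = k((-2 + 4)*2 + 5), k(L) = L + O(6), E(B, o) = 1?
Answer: 63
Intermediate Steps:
k(L) = 36 + L (k(L) = L + 6**2 = L + 36 = 36 + L)
W = 45 (W = 36 + ((-2 + 4)*2 + 5) = 36 + (2*2 + 5) = 36 + (4 + 5) = 36 + 9 = 45)
h(I) = 45 + I**2 (h(I) = I*I + 45 = I**2 + 45 = 45 + I**2)
(-31 + h(-7))*E(-4, 6) = (-31 + (45 + (-7)**2))*1 = (-31 + (45 + 49))*1 = (-31 + 94)*1 = 63*1 = 63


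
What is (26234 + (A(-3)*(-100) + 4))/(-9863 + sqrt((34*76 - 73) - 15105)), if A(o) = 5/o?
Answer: -781287682/291874089 - 79214*I*sqrt(12594)/291874089 ≈ -2.6768 - 0.030457*I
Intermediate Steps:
(26234 + (A(-3)*(-100) + 4))/(-9863 + sqrt((34*76 - 73) - 15105)) = (26234 + ((5/(-3))*(-100) + 4))/(-9863 + sqrt((34*76 - 73) - 15105)) = (26234 + ((5*(-1/3))*(-100) + 4))/(-9863 + sqrt((2584 - 73) - 15105)) = (26234 + (-5/3*(-100) + 4))/(-9863 + sqrt(2511 - 15105)) = (26234 + (500/3 + 4))/(-9863 + sqrt(-12594)) = (26234 + 512/3)/(-9863 + I*sqrt(12594)) = 79214/(3*(-9863 + I*sqrt(12594)))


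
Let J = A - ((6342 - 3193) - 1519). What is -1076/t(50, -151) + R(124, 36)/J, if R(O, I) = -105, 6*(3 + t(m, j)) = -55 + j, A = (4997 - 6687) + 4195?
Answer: 20091/700 ≈ 28.701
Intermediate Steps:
A = 2505 (A = -1690 + 4195 = 2505)
J = 875 (J = 2505 - ((6342 - 3193) - 1519) = 2505 - (3149 - 1519) = 2505 - 1*1630 = 2505 - 1630 = 875)
t(m, j) = -73/6 + j/6 (t(m, j) = -3 + (-55 + j)/6 = -3 + (-55/6 + j/6) = -73/6 + j/6)
-1076/t(50, -151) + R(124, 36)/J = -1076/(-73/6 + (1/6)*(-151)) - 105/875 = -1076/(-73/6 - 151/6) - 105*1/875 = -1076/(-112/3) - 3/25 = -1076*(-3/112) - 3/25 = 807/28 - 3/25 = 20091/700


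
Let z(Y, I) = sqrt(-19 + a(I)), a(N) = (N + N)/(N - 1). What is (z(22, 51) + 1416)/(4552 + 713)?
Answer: 472/1755 + 2*I*sqrt(106)/26325 ≈ 0.26895 + 0.00078219*I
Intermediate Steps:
a(N) = 2*N/(-1 + N) (a(N) = (2*N)/(-1 + N) = 2*N/(-1 + N))
z(Y, I) = sqrt(-19 + 2*I/(-1 + I))
(z(22, 51) + 1416)/(4552 + 713) = (sqrt((19 - 17*51)/(-1 + 51)) + 1416)/(4552 + 713) = (sqrt((19 - 867)/50) + 1416)/5265 = (sqrt((1/50)*(-848)) + 1416)*(1/5265) = (sqrt(-424/25) + 1416)*(1/5265) = (2*I*sqrt(106)/5 + 1416)*(1/5265) = (1416 + 2*I*sqrt(106)/5)*(1/5265) = 472/1755 + 2*I*sqrt(106)/26325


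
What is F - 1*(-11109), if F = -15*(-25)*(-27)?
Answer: 984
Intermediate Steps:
F = -10125 (F = 375*(-27) = -10125)
F - 1*(-11109) = -10125 - 1*(-11109) = -10125 + 11109 = 984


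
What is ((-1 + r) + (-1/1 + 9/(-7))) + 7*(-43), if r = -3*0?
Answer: -2130/7 ≈ -304.29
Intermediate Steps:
r = 0
((-1 + r) + (-1/1 + 9/(-7))) + 7*(-43) = ((-1 + 0) + (-1/1 + 9/(-7))) + 7*(-43) = (-1 + (-1*1 + 9*(-⅐))) - 301 = (-1 + (-1 - 9/7)) - 301 = (-1 - 16/7) - 301 = -23/7 - 301 = -2130/7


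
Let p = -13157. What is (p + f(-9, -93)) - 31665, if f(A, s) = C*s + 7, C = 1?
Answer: -44908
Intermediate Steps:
f(A, s) = 7 + s (f(A, s) = 1*s + 7 = s + 7 = 7 + s)
(p + f(-9, -93)) - 31665 = (-13157 + (7 - 93)) - 31665 = (-13157 - 86) - 31665 = -13243 - 31665 = -44908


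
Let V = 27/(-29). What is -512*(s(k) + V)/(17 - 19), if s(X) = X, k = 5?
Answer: 30208/29 ≈ 1041.7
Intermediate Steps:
V = -27/29 (V = 27*(-1/29) = -27/29 ≈ -0.93103)
-512*(s(k) + V)/(17 - 19) = -512*(5 - 27/29)/(17 - 19) = -60416/(29*(-2)) = -60416*(-1)/(29*2) = -512*(-59/29) = 30208/29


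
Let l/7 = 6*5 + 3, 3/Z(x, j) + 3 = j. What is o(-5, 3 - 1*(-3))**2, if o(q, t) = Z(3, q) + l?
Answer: 3404025/64 ≈ 53188.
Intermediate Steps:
Z(x, j) = 3/(-3 + j)
l = 231 (l = 7*(6*5 + 3) = 7*(30 + 3) = 7*33 = 231)
o(q, t) = 231 + 3/(-3 + q) (o(q, t) = 3/(-3 + q) + 231 = 231 + 3/(-3 + q))
o(-5, 3 - 1*(-3))**2 = (3*(-230 + 77*(-5))/(-3 - 5))**2 = (3*(-230 - 385)/(-8))**2 = (3*(-1/8)*(-615))**2 = (1845/8)**2 = 3404025/64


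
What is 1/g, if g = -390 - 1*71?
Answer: -1/461 ≈ -0.0021692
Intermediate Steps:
g = -461 (g = -390 - 71 = -461)
1/g = 1/(-461) = -1/461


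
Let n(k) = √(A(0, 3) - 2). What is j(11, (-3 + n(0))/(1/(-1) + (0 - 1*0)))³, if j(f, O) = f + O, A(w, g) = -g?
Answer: (14 - I*√5)³ ≈ 2534.0 - 1303.6*I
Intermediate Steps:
n(k) = I*√5 (n(k) = √(-1*3 - 2) = √(-3 - 2) = √(-5) = I*√5)
j(f, O) = O + f
j(11, (-3 + n(0))/(1/(-1) + (0 - 1*0)))³ = ((-3 + I*√5)/(1/(-1) + (0 - 1*0)) + 11)³ = ((-3 + I*√5)/(-1 + (0 + 0)) + 11)³ = ((-3 + I*√5)/(-1 + 0) + 11)³ = ((-3 + I*√5)/(-1) + 11)³ = ((-3 + I*√5)*(-1) + 11)³ = ((3 - I*√5) + 11)³ = (14 - I*√5)³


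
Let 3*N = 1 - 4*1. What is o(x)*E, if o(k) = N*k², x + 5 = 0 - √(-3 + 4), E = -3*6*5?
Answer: 3240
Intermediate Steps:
E = -90 (E = -18*5 = -90)
N = -1 (N = (1 - 4*1)/3 = (1 - 4)/3 = (⅓)*(-3) = -1)
x = -6 (x = -5 + (0 - √(-3 + 4)) = -5 + (0 - √1) = -5 + (0 - 1*1) = -5 + (0 - 1) = -5 - 1 = -6)
o(k) = -k²
o(x)*E = -1*(-6)²*(-90) = -1*36*(-90) = -36*(-90) = 3240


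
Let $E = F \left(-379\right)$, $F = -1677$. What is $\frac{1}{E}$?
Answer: $\frac{1}{635583} \approx 1.5734 \cdot 10^{-6}$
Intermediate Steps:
$E = 635583$ ($E = \left(-1677\right) \left(-379\right) = 635583$)
$\frac{1}{E} = \frac{1}{635583}$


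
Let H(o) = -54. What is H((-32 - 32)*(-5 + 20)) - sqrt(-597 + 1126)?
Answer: -77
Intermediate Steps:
H((-32 - 32)*(-5 + 20)) - sqrt(-597 + 1126) = -54 - sqrt(-597 + 1126) = -54 - sqrt(529) = -54 - 1*23 = -54 - 23 = -77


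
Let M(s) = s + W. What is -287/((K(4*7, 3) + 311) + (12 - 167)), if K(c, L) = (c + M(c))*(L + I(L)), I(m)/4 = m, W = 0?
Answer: -287/996 ≈ -0.28815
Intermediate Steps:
I(m) = 4*m
M(s) = s (M(s) = s + 0 = s)
K(c, L) = 10*L*c (K(c, L) = (c + c)*(L + 4*L) = (2*c)*(5*L) = 10*L*c)
-287/((K(4*7, 3) + 311) + (12 - 167)) = -287/((10*3*(4*7) + 311) + (12 - 167)) = -287/((10*3*28 + 311) - 155) = -287/((840 + 311) - 155) = -287/(1151 - 155) = -287/996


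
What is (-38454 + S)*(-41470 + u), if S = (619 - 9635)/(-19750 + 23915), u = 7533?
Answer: 110932383238/85 ≈ 1.3051e+9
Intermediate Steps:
S = -184/85 (S = -9016/4165 = -9016*1/4165 = -184/85 ≈ -2.1647)
(-38454 + S)*(-41470 + u) = (-38454 - 184/85)*(-41470 + 7533) = -3268774/85*(-33937) = 110932383238/85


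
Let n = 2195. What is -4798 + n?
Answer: -2603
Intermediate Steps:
-4798 + n = -4798 + 2195 = -2603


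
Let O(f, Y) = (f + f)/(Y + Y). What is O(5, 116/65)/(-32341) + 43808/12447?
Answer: 164344119973/46695617532 ≈ 3.5195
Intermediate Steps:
O(f, Y) = f/Y (O(f, Y) = (2*f)/((2*Y)) = (2*f)*(1/(2*Y)) = f/Y)
O(5, 116/65)/(-32341) + 43808/12447 = (5/((116/65)))/(-32341) + 43808/12447 = (5/((116*(1/65))))*(-1/32341) + 43808*(1/12447) = (5/(116/65))*(-1/32341) + 43808/12447 = (5*(65/116))*(-1/32341) + 43808/12447 = (325/116)*(-1/32341) + 43808/12447 = -325/3751556 + 43808/12447 = 164344119973/46695617532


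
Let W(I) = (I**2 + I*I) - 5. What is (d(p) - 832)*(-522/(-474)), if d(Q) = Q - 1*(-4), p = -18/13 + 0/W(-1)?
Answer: -938034/1027 ≈ -913.37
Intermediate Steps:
W(I) = -5 + 2*I**2 (W(I) = (I**2 + I**2) - 5 = 2*I**2 - 5 = -5 + 2*I**2)
p = -18/13 (p = -18/13 + 0/(-5 + 2*(-1)**2) = -18*1/13 + 0/(-5 + 2*1) = -18/13 + 0/(-5 + 2) = -18/13 + 0/(-3) = -18/13 + 0*(-1/3) = -18/13 + 0 = -18/13 ≈ -1.3846)
d(Q) = 4 + Q (d(Q) = Q + 4 = 4 + Q)
(d(p) - 832)*(-522/(-474)) = ((4 - 18/13) - 832)*(-522/(-474)) = (34/13 - 832)*(-522*(-1/474)) = -10782/13*87/79 = -938034/1027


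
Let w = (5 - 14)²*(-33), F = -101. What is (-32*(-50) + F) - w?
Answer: 4172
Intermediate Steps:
w = -2673 (w = (-9)²*(-33) = 81*(-33) = -2673)
(-32*(-50) + F) - w = (-32*(-50) - 101) - 1*(-2673) = (1600 - 101) + 2673 = 1499 + 2673 = 4172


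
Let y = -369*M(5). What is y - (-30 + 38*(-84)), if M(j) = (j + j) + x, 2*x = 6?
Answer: -1575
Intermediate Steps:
x = 3 (x = (1/2)*6 = 3)
M(j) = 3 + 2*j (M(j) = (j + j) + 3 = 2*j + 3 = 3 + 2*j)
y = -4797 (y = -369*(3 + 2*5) = -369*(3 + 10) = -369*13 = -4797)
y - (-30 + 38*(-84)) = -4797 - (-30 + 38*(-84)) = -4797 - (-30 - 3192) = -4797 - 1*(-3222) = -4797 + 3222 = -1575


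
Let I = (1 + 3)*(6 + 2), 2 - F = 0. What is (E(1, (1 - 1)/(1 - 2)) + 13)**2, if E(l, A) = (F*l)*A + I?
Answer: 2025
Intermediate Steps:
F = 2 (F = 2 - 1*0 = 2 + 0 = 2)
I = 32 (I = 4*8 = 32)
E(l, A) = 32 + 2*A*l (E(l, A) = (2*l)*A + 32 = 2*A*l + 32 = 32 + 2*A*l)
(E(1, (1 - 1)/(1 - 2)) + 13)**2 = ((32 + 2*((1 - 1)/(1 - 2))*1) + 13)**2 = ((32 + 2*(0/(-1))*1) + 13)**2 = ((32 + 2*(0*(-1))*1) + 13)**2 = ((32 + 2*0*1) + 13)**2 = ((32 + 0) + 13)**2 = (32 + 13)**2 = 45**2 = 2025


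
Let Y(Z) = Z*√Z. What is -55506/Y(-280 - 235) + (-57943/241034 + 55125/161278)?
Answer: 985517024/9718370363 - 55506*I*√515/265225 ≈ 0.10141 - 4.7493*I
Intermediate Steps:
Y(Z) = Z^(3/2)
-55506/Y(-280 - 235) + (-57943/241034 + 55125/161278) = -55506/(-280 - 235)^(3/2) + (-57943/241034 + 55125/161278) = -55506*I*√515/265225 + (-57943*1/241034 + 55125*(1/161278)) = -55506*I*√515/265225 + (-57943/241034 + 55125/161278) = -55506*I*√515/265225 + 985517024/9718370363 = 985517024/9718370363 - 55506*I*√515/265225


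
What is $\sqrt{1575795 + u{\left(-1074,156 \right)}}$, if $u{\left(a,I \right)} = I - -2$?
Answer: $\sqrt{1575953} \approx 1255.4$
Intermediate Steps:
$u{\left(a,I \right)} = 2 + I$ ($u{\left(a,I \right)} = I + 2 = 2 + I$)
$\sqrt{1575795 + u{\left(-1074,156 \right)}} = \sqrt{1575795 + \left(2 + 156\right)} = \sqrt{1575795 + 158} = \sqrt{1575953}$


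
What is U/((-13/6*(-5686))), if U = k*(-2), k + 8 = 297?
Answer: -1734/36959 ≈ -0.046917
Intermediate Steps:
k = 289 (k = -8 + 297 = 289)
U = -578 (U = 289*(-2) = -578)
U/((-13/6*(-5686))) = -578/(-13/6*(-5686)) = -578/(-13*⅙*(-5686)) = -578/((-13/6*(-5686))) = -578/36959/3 = -578*3/36959 = -1734/36959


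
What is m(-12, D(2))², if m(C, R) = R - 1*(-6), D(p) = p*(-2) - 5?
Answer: 9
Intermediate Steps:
D(p) = -5 - 2*p (D(p) = -2*p - 5 = -5 - 2*p)
m(C, R) = 6 + R (m(C, R) = R + 6 = 6 + R)
m(-12, D(2))² = (6 + (-5 - 2*2))² = (6 + (-5 - 4))² = (6 - 9)² = (-3)² = 9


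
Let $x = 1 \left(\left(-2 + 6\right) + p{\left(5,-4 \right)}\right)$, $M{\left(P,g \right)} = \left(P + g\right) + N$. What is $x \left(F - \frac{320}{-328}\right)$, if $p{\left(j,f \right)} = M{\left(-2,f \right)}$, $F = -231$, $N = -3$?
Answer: $\frac{47155}{41} \approx 1150.1$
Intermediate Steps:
$M{\left(P,g \right)} = -3 + P + g$ ($M{\left(P,g \right)} = \left(P + g\right) - 3 = -3 + P + g$)
$p{\left(j,f \right)} = -5 + f$ ($p{\left(j,f \right)} = -3 - 2 + f = -5 + f$)
$x = -5$ ($x = 1 \left(\left(-2 + 6\right) - 9\right) = 1 \left(4 - 9\right) = 1 \left(-5\right) = -5$)
$x \left(F - \frac{320}{-328}\right) = - 5 \left(-231 - \frac{320}{-328}\right) = - 5 \left(-231 - - \frac{40}{41}\right) = - 5 \left(-231 + \frac{40}{41}\right) = \left(-5\right) \left(- \frac{9431}{41}\right) = \frac{47155}{41}$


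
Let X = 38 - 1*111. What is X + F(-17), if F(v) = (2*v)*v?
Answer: 505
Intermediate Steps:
F(v) = 2*v²
X = -73 (X = 38 - 111 = -73)
X + F(-17) = -73 + 2*(-17)² = -73 + 2*289 = -73 + 578 = 505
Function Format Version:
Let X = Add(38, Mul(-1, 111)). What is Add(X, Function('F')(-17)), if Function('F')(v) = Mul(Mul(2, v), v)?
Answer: 505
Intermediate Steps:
Function('F')(v) = Mul(2, Pow(v, 2))
X = -73 (X = Add(38, -111) = -73)
Add(X, Function('F')(-17)) = Add(-73, Mul(2, Pow(-17, 2))) = Add(-73, Mul(2, 289)) = Add(-73, 578) = 505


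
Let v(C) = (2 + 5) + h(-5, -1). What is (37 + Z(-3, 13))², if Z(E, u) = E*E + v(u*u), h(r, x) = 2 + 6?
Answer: 3721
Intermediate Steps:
h(r, x) = 8
v(C) = 15 (v(C) = (2 + 5) + 8 = 7 + 8 = 15)
Z(E, u) = 15 + E² (Z(E, u) = E*E + 15 = E² + 15 = 15 + E²)
(37 + Z(-3, 13))² = (37 + (15 + (-3)²))² = (37 + (15 + 9))² = (37 + 24)² = 61² = 3721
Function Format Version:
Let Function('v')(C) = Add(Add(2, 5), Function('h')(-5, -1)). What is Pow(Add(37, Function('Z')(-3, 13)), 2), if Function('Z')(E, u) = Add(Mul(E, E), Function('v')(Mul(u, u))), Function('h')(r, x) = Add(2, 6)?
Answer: 3721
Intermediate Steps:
Function('h')(r, x) = 8
Function('v')(C) = 15 (Function('v')(C) = Add(Add(2, 5), 8) = Add(7, 8) = 15)
Function('Z')(E, u) = Add(15, Pow(E, 2)) (Function('Z')(E, u) = Add(Mul(E, E), 15) = Add(Pow(E, 2), 15) = Add(15, Pow(E, 2)))
Pow(Add(37, Function('Z')(-3, 13)), 2) = Pow(Add(37, Add(15, Pow(-3, 2))), 2) = Pow(Add(37, Add(15, 9)), 2) = Pow(Add(37, 24), 2) = Pow(61, 2) = 3721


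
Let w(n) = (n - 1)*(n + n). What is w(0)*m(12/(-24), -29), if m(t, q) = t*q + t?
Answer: 0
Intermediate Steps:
m(t, q) = t + q*t (m(t, q) = q*t + t = t + q*t)
w(n) = 2*n*(-1 + n) (w(n) = (-1 + n)*(2*n) = 2*n*(-1 + n))
w(0)*m(12/(-24), -29) = (2*0*(-1 + 0))*((12/(-24))*(1 - 29)) = (2*0*(-1))*((12*(-1/24))*(-28)) = 0*(-½*(-28)) = 0*14 = 0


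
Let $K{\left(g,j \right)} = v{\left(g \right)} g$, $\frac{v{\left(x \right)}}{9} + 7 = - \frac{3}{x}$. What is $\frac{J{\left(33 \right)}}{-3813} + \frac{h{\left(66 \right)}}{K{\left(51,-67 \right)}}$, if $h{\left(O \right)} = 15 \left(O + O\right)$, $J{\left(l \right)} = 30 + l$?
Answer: $- \frac{14359}{22878} \approx -0.62763$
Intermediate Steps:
$v{\left(x \right)} = -63 - \frac{27}{x}$ ($v{\left(x \right)} = -63 + 9 \left(- \frac{3}{x}\right) = -63 - \frac{27}{x}$)
$h{\left(O \right)} = 30 O$ ($h{\left(O \right)} = 15 \cdot 2 O = 30 O$)
$K{\left(g,j \right)} = g \left(-63 - \frac{27}{g}\right)$ ($K{\left(g,j \right)} = \left(-63 - \frac{27}{g}\right) g = g \left(-63 - \frac{27}{g}\right)$)
$\frac{J{\left(33 \right)}}{-3813} + \frac{h{\left(66 \right)}}{K{\left(51,-67 \right)}} = \frac{30 + 33}{-3813} + \frac{30 \cdot 66}{-27 - 3213} = 63 \left(- \frac{1}{3813}\right) + \frac{1980}{-27 - 3213} = - \frac{21}{1271} + \frac{1980}{-3240} = - \frac{21}{1271} + 1980 \left(- \frac{1}{3240}\right) = - \frac{21}{1271} - \frac{11}{18} = - \frac{14359}{22878}$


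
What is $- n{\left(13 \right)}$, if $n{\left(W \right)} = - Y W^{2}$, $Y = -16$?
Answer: $-2704$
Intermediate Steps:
$n{\left(W \right)} = 16 W^{2}$ ($n{\left(W \right)} = - \left(-16\right) W^{2} = 16 W^{2}$)
$- n{\left(13 \right)} = - 16 \cdot 13^{2} = - 16 \cdot 169 = \left(-1\right) 2704 = -2704$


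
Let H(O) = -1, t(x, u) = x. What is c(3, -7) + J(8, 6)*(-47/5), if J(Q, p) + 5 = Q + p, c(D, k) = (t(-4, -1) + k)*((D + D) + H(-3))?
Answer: -698/5 ≈ -139.60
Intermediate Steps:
c(D, k) = (-1 + 2*D)*(-4 + k) (c(D, k) = (-4 + k)*((D + D) - 1) = (-4 + k)*(2*D - 1) = (-4 + k)*(-1 + 2*D) = (-1 + 2*D)*(-4 + k))
J(Q, p) = -5 + Q + p (J(Q, p) = -5 + (Q + p) = -5 + Q + p)
c(3, -7) + J(8, 6)*(-47/5) = (4 - 1*(-7) - 8*3 + 2*3*(-7)) + (-5 + 8 + 6)*(-47/5) = (4 + 7 - 24 - 42) + 9*(-47*⅕) = -55 + 9*(-47/5) = -55 - 423/5 = -698/5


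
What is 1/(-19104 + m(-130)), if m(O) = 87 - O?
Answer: -1/18887 ≈ -5.2946e-5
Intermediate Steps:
1/(-19104 + m(-130)) = 1/(-19104 + (87 - 1*(-130))) = 1/(-19104 + (87 + 130)) = 1/(-19104 + 217) = 1/(-18887) = -1/18887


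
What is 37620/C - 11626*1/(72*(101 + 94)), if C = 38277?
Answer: 4620911/29856060 ≈ 0.15477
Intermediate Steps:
37620/C - 11626*1/(72*(101 + 94)) = 37620/38277 - 11626*1/(72*(101 + 94)) = 37620*(1/38277) - 11626/(72*195) = 4180/4253 - 11626/14040 = 4180/4253 - 11626*1/14040 = 4180/4253 - 5813/7020 = 4620911/29856060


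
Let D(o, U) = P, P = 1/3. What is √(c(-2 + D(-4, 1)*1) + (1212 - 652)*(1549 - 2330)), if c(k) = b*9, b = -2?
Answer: I*√437378 ≈ 661.35*I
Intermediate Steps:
P = ⅓ ≈ 0.33333
D(o, U) = ⅓
c(k) = -18 (c(k) = -2*9 = -18)
√(c(-2 + D(-4, 1)*1) + (1212 - 652)*(1549 - 2330)) = √(-18 + (1212 - 652)*(1549 - 2330)) = √(-18 + 560*(-781)) = √(-18 - 437360) = √(-437378) = I*√437378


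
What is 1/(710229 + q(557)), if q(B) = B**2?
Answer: 1/1020478 ≈ 9.7993e-7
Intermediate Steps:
1/(710229 + q(557)) = 1/(710229 + 557**2) = 1/(710229 + 310249) = 1/1020478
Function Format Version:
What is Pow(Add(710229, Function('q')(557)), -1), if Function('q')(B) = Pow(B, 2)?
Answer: Rational(1, 1020478) ≈ 9.7993e-7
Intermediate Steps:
Pow(Add(710229, Function('q')(557)), -1) = Pow(Add(710229, Pow(557, 2)), -1) = Pow(Add(710229, 310249), -1) = Pow(1020478, -1) = Rational(1, 1020478)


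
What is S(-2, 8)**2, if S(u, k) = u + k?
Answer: 36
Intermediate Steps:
S(u, k) = k + u
S(-2, 8)**2 = (8 - 2)**2 = 6**2 = 36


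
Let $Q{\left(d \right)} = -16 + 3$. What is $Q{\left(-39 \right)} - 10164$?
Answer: $-10177$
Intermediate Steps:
$Q{\left(d \right)} = -13$
$Q{\left(-39 \right)} - 10164 = -13 - 10164 = -10177$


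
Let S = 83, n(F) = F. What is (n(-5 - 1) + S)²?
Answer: 5929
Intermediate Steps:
(n(-5 - 1) + S)² = ((-5 - 1) + 83)² = (-6 + 83)² = 77² = 5929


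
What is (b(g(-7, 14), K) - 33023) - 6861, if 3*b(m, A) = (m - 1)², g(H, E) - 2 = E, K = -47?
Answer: -39809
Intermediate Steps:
g(H, E) = 2 + E
b(m, A) = (-1 + m)²/3 (b(m, A) = (m - 1)²/3 = (-1 + m)²/3)
(b(g(-7, 14), K) - 33023) - 6861 = ((-1 + (2 + 14))²/3 - 33023) - 6861 = ((-1 + 16)²/3 - 33023) - 6861 = ((⅓)*15² - 33023) - 6861 = ((⅓)*225 - 33023) - 6861 = (75 - 33023) - 6861 = -32948 - 6861 = -39809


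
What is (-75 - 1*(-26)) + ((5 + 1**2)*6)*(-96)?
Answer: -3505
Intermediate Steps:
(-75 - 1*(-26)) + ((5 + 1**2)*6)*(-96) = (-75 + 26) + ((5 + 1)*6)*(-96) = -49 + (6*6)*(-96) = -49 + 36*(-96) = -49 - 3456 = -3505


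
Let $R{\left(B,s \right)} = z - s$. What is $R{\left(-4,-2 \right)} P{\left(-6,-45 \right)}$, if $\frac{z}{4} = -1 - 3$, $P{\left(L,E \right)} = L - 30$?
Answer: $504$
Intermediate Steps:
$P{\left(L,E \right)} = -30 + L$ ($P{\left(L,E \right)} = L - 30 = -30 + L$)
$z = -16$ ($z = 4 \left(-1 - 3\right) = 4 \left(-4\right) = -16$)
$R{\left(B,s \right)} = -16 - s$
$R{\left(-4,-2 \right)} P{\left(-6,-45 \right)} = \left(-16 - -2\right) \left(-30 - 6\right) = \left(-16 + 2\right) \left(-36\right) = \left(-14\right) \left(-36\right) = 504$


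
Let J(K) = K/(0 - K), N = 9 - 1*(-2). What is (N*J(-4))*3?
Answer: -33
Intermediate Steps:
N = 11 (N = 9 + 2 = 11)
J(K) = -1 (J(K) = K/((-K)) = K*(-1/K) = -1)
(N*J(-4))*3 = (11*(-1))*3 = -11*3 = -33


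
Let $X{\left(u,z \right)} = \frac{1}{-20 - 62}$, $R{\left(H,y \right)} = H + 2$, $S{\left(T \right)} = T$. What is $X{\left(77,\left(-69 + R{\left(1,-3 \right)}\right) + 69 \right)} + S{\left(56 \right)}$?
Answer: $\frac{4591}{82} \approx 55.988$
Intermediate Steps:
$R{\left(H,y \right)} = 2 + H$
$X{\left(u,z \right)} = - \frac{1}{82}$ ($X{\left(u,z \right)} = \frac{1}{-82} = - \frac{1}{82}$)
$X{\left(77,\left(-69 + R{\left(1,-3 \right)}\right) + 69 \right)} + S{\left(56 \right)} = - \frac{1}{82} + 56 = \frac{4591}{82}$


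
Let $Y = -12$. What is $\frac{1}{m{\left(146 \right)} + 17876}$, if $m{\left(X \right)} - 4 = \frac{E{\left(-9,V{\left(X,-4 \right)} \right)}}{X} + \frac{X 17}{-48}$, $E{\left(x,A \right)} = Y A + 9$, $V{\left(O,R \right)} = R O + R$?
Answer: $\frac{1752}{31319947} \approx 5.5939 \cdot 10^{-5}$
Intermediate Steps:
$V{\left(O,R \right)} = R + O R$ ($V{\left(O,R \right)} = O R + R = R + O R$)
$E{\left(x,A \right)} = 9 - 12 A$ ($E{\left(x,A \right)} = - 12 A + 9 = 9 - 12 A$)
$m{\left(X \right)} = 4 - \frac{17 X}{48} + \frac{57 + 48 X}{X}$ ($m{\left(X \right)} = 4 + \left(\frac{9 - 12 \left(- 4 \left(1 + X\right)\right)}{X} + \frac{X 17}{-48}\right) = 4 + \left(\frac{9 - 12 \left(-4 - 4 X\right)}{X} + 17 X \left(- \frac{1}{48}\right)\right) = 4 - \left(\frac{17 X}{48} - \frac{9 + \left(48 + 48 X\right)}{X}\right) = 4 - \left(\frac{17 X}{48} - \frac{57 + 48 X}{X}\right) = 4 - \frac{17 X}{48} + \frac{57 + 48 X}{X}$)
$\frac{1}{m{\left(146 \right)} + 17876} = \frac{1}{\left(52 + \frac{57}{146} - \frac{1241}{24}\right) + 17876} = \frac{1}{\frac{1195}{1752} + 17876} = \frac{1}{\frac{31319947}{1752}} = \frac{1752}{31319947}$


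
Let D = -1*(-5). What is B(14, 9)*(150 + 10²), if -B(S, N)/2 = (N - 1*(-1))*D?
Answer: -25000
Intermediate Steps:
D = 5
B(S, N) = -10 - 10*N (B(S, N) = -2*(N - 1*(-1))*5 = -2*(N + 1)*5 = -2*(1 + N)*5 = -2*(5 + 5*N) = -10 - 10*N)
B(14, 9)*(150 + 10²) = (-10 - 10*9)*(150 + 10²) = (-10 - 90)*(150 + 100) = -100*250 = -25000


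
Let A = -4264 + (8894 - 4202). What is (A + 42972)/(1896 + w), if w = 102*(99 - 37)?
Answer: 2170/411 ≈ 5.2798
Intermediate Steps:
w = 6324 (w = 102*62 = 6324)
A = 428 (A = -4264 + 4692 = 428)
(A + 42972)/(1896 + w) = (428 + 42972)/(1896 + 6324) = 43400/8220 = 43400*(1/8220) = 2170/411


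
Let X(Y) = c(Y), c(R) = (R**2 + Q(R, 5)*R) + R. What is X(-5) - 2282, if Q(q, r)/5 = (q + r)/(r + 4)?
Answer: -2262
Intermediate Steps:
Q(q, r) = 5*(q + r)/(4 + r) (Q(q, r) = 5*((q + r)/(r + 4)) = 5*((q + r)/(4 + r)) = 5*(q + r)/(4 + r))
c(R) = R + R**2 + R*(25/9 + 5*R/9) (c(R) = (R**2 + (5*(R + 5)/(4 + 5))*R) + R = (R**2 + (5*(5 + R)/9)*R) + R = (R**2 + (5*(1/9)*(5 + R))*R) + R = (R**2 + (25/9 + 5*R/9)*R) + R = (R**2 + R*(25/9 + 5*R/9)) + R = R + R**2 + R*(25/9 + 5*R/9))
X(Y) = 2*Y*(17 + 7*Y)/9
X(-5) - 2282 = (2/9)*(-5)*(17 + 7*(-5)) - 2282 = (2/9)*(-5)*(17 - 35) - 2282 = (2/9)*(-5)*(-18) - 2282 = 20 - 2282 = -2262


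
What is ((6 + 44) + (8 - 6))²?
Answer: 2704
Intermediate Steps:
((6 + 44) + (8 - 6))² = (50 + 2)² = 52² = 2704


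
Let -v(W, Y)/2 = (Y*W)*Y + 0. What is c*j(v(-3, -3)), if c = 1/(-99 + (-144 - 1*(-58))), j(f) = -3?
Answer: 3/185 ≈ 0.016216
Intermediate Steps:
v(W, Y) = -2*W*Y² (v(W, Y) = -2*((Y*W)*Y + 0) = -2*((W*Y)*Y + 0) = -2*(W*Y² + 0) = -2*W*Y²)
c = -1/185 (c = 1/(-99 + (-144 + 58)) = 1/(-99 - 86) = 1/(-185) = -1/185 ≈ -0.0054054)
c*j(v(-3, -3)) = -1/185*(-3) = 3/185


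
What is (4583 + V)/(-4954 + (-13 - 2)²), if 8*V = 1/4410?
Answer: -161688241/166839120 ≈ -0.96913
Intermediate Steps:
V = 1/35280 (V = (⅛)/4410 = (⅛)*(1/4410) = 1/35280 ≈ 2.8345e-5)
(4583 + V)/(-4954 + (-13 - 2)²) = (4583 + 1/35280)/(-4954 + (-13 - 2)²) = 161688241/(35280*(-4954 + (-15)²)) = 161688241/(35280*(-4954 + 225)) = (161688241/35280)/(-4729) = (161688241/35280)*(-1/4729) = -161688241/166839120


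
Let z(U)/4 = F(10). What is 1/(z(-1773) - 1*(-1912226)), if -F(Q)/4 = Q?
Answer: 1/1912066 ≈ 5.2299e-7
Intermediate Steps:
F(Q) = -4*Q
z(U) = -160 (z(U) = 4*(-4*10) = 4*(-40) = -160)
1/(z(-1773) - 1*(-1912226)) = 1/(-160 - 1*(-1912226)) = 1/(-160 + 1912226) = 1/1912066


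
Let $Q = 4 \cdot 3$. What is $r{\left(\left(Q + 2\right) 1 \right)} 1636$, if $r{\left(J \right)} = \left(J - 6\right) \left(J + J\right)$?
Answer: $366464$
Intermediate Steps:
$Q = 12$
$r{\left(J \right)} = 2 J \left(-6 + J\right)$ ($r{\left(J \right)} = \left(-6 + J\right) 2 J = 2 J \left(-6 + J\right)$)
$r{\left(\left(Q + 2\right) 1 \right)} 1636 = 2 \left(12 + 2\right) 1 \left(-6 + \left(12 + 2\right) 1\right) 1636 = 2 \cdot 14 \cdot 1 \left(-6 + 14 \cdot 1\right) 1636 = 2 \cdot 14 \left(-6 + 14\right) 1636 = 2 \cdot 14 \cdot 8 \cdot 1636 = 224 \cdot 1636 = 366464$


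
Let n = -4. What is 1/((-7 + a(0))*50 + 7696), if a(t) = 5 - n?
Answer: 1/7796 ≈ 0.00012827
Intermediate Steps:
a(t) = 9 (a(t) = 5 - 1*(-4) = 5 + 4 = 9)
1/((-7 + a(0))*50 + 7696) = 1/((-7 + 9)*50 + 7696) = 1/(2*50 + 7696) = 1/(100 + 7696) = 1/7796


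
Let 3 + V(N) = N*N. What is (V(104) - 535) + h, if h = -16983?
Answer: -6705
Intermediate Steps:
V(N) = -3 + N**2 (V(N) = -3 + N*N = -3 + N**2)
(V(104) - 535) + h = ((-3 + 104**2) - 535) - 16983 = ((-3 + 10816) - 535) - 16983 = (10813 - 535) - 16983 = 10278 - 16983 = -6705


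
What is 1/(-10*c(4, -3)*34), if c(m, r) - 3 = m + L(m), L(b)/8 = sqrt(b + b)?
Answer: 7/157420 - 4*sqrt(2)/39355 ≈ -9.9272e-5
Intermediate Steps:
L(b) = 8*sqrt(2)*sqrt(b) (L(b) = 8*sqrt(b + b) = 8*sqrt(2*b) = 8*(sqrt(2)*sqrt(b)) = 8*sqrt(2)*sqrt(b))
c(m, r) = 3 + m + 8*sqrt(2)*sqrt(m) (c(m, r) = 3 + (m + 8*sqrt(2)*sqrt(m)) = 3 + m + 8*sqrt(2)*sqrt(m))
1/(-10*c(4, -3)*34) = 1/(-10*(3 + 4 + 8*sqrt(2)*sqrt(4))*34) = 1/(-10*(3 + 4 + 8*sqrt(2)*2)*34) = 1/(-10*(3 + 4 + 16*sqrt(2))*34) = 1/(-10*(7 + 16*sqrt(2))*34) = 1/((-70 - 160*sqrt(2))*34) = 1/(-2380 - 5440*sqrt(2))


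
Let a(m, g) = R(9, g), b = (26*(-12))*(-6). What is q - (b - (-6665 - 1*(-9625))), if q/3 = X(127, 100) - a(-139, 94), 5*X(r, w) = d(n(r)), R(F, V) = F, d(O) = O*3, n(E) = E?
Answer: 6448/5 ≈ 1289.6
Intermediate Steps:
b = 1872 (b = -312*(-6) = 1872)
d(O) = 3*O
a(m, g) = 9
X(r, w) = 3*r/5 (X(r, w) = (3*r)/5 = 3*r/5)
q = 1008/5 (q = 3*((⅗)*127 - 1*9) = 3*(381/5 - 9) = 3*(336/5) = 1008/5 ≈ 201.60)
q - (b - (-6665 - 1*(-9625))) = 1008/5 - (1872 - (-6665 - 1*(-9625))) = 1008/5 - (1872 - (-6665 + 9625)) = 1008/5 - (1872 - 1*2960) = 1008/5 - (1872 - 2960) = 1008/5 - 1*(-1088) = 1008/5 + 1088 = 6448/5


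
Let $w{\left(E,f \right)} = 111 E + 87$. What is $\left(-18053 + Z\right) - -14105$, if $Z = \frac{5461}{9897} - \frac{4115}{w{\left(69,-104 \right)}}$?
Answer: $- \frac{100886880275}{25554054} \approx -3948.0$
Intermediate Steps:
$w{\left(E,f \right)} = 87 + 111 E$
$Z = \frac{524917}{25554054}$ ($Z = \frac{5461}{9897} - \frac{4115}{87 + 111 \cdot 69} = 5461 \cdot \frac{1}{9897} - \frac{4115}{87 + 7659} = \frac{5461}{9897} - \frac{4115}{7746} = \frac{524917}{25554054} \approx 0.020541$)
$\left(-18053 + Z\right) - -14105 = \left(-18053 + \frac{524917}{25554054}\right) - -14105 = - \frac{461326811945}{25554054} + 14105 = - \frac{100886880275}{25554054}$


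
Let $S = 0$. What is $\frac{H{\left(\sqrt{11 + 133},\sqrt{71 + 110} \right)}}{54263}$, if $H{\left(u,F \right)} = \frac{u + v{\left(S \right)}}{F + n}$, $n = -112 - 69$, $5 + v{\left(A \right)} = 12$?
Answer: $- \frac{19}{9767340} - \frac{19 \sqrt{181}}{1767888540} \approx -2.0898 \cdot 10^{-6}$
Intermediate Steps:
$v{\left(A \right)} = 7$ ($v{\left(A \right)} = -5 + 12 = 7$)
$n = -181$
$H{\left(u,F \right)} = \frac{7 + u}{-181 + F}$ ($H{\left(u,F \right)} = \frac{u + 7}{F - 181} = \frac{7 + u}{-181 + F}$)
$\frac{H{\left(\sqrt{11 + 133},\sqrt{71 + 110} \right)}}{54263} = \frac{\frac{1}{-181 + \sqrt{71 + 110}} \left(7 + \sqrt{11 + 133}\right)}{54263} = \frac{7 + \sqrt{144}}{-181 + \sqrt{181}} \cdot \frac{1}{54263} = \frac{7 + 12}{-181 + \sqrt{181}} \cdot \frac{1}{54263} = \frac{1}{-181 + \sqrt{181}} \cdot 19 \cdot \frac{1}{54263} = \frac{19}{-181 + \sqrt{181}} \cdot \frac{1}{54263} = \frac{19}{54263 \left(-181 + \sqrt{181}\right)}$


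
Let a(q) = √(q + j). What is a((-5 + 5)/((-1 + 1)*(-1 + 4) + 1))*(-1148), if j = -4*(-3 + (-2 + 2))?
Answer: -2296*√3 ≈ -3976.8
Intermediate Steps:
j = 12 (j = -4*(-3 + 0) = -4*(-3) = 12)
a(q) = √(12 + q) (a(q) = √(q + 12) = √(12 + q))
a((-5 + 5)/((-1 + 1)*(-1 + 4) + 1))*(-1148) = √(12 + (-5 + 5)/((-1 + 1)*(-1 + 4) + 1))*(-1148) = √(12 + 0/(0*3 + 1))*(-1148) = √(12 + 0/(0 + 1))*(-1148) = √(12 + 0/1)*(-1148) = √(12 + 0*1)*(-1148) = √(12 + 0)*(-1148) = √12*(-1148) = (2*√3)*(-1148) = -2296*√3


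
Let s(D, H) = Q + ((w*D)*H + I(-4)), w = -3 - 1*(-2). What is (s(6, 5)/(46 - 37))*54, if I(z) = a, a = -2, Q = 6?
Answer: -156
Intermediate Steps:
I(z) = -2
w = -1 (w = -3 + 2 = -1)
s(D, H) = 4 - D*H (s(D, H) = 6 + ((-D)*H - 2) = 6 + (-D*H - 2) = 6 + (-2 - D*H) = 4 - D*H)
(s(6, 5)/(46 - 37))*54 = ((4 - 1*6*5)/(46 - 37))*54 = ((4 - 30)/9)*54 = ((1/9)*(-26))*54 = -26/9*54 = -156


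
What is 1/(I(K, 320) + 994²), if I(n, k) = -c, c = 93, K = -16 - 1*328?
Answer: 1/987943 ≈ 1.0122e-6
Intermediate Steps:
K = -344 (K = -16 - 328 = -344)
I(n, k) = -93 (I(n, k) = -1*93 = -93)
1/(I(K, 320) + 994²) = 1/(-93 + 994²) = 1/(-93 + 988036) = 1/987943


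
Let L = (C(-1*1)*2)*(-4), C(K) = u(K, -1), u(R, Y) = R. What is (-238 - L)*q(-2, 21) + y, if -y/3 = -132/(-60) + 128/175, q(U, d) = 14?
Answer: -604239/175 ≈ -3452.8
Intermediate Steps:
C(K) = K
L = 8 (L = (-1*1*2)*(-4) = -1*2*(-4) = -2*(-4) = 8)
y = -1539/175 (y = -3*(-132/(-60) + 128/175) = -3*(-132*(-1/60) + 128*(1/175)) = -3*(11/5 + 128/175) = -3*513/175 = -1539/175 ≈ -8.7943)
(-238 - L)*q(-2, 21) + y = (-238 - 1*8)*14 - 1539/175 = (-238 - 8)*14 - 1539/175 = -246*14 - 1539/175 = -3444 - 1539/175 = -604239/175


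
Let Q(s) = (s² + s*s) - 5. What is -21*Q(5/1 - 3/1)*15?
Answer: -945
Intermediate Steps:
Q(s) = -5 + 2*s² (Q(s) = (s² + s²) - 5 = 2*s² - 5 = -5 + 2*s²)
-21*Q(5/1 - 3/1)*15 = -21*(-5 + 2*(5/1 - 3/1)²)*15 = -21*(-5 + 2*(5*1 - 3*1)²)*15 = -21*(-5 + 2*(5 - 3)²)*15 = -21*(-5 + 2*2²)*15 = -21*(-5 + 2*4)*15 = -21*(-5 + 8)*15 = -21*3*15 = -63*15 = -945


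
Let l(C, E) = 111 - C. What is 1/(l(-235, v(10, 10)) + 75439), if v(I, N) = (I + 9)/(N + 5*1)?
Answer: 1/75785 ≈ 1.3195e-5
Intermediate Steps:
v(I, N) = (9 + I)/(5 + N) (v(I, N) = (9 + I)/(N + 5) = (9 + I)/(5 + N))
1/(l(-235, v(10, 10)) + 75439) = 1/((111 - 1*(-235)) + 75439) = 1/((111 + 235) + 75439) = 1/(346 + 75439) = 1/75785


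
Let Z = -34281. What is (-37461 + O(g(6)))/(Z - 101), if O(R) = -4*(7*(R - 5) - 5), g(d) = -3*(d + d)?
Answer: 36293/34382 ≈ 1.0556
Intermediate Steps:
g(d) = -6*d
O(R) = 160 - 28*R (O(R) = -4*(7*(-5 + R) - 5) = -4*((-35 + 7*R) - 5) = -4*(-40 + 7*R) = 160 - 28*R)
(-37461 + O(g(6)))/(Z - 101) = (-37461 + (160 - (-168)*6))/(-34281 - 101) = (-37461 + (160 - 28*(-36)))/(-34382) = (-37461 + (160 + 1008))*(-1/34382) = (-37461 + 1168)*(-1/34382) = -36293*(-1/34382) = 36293/34382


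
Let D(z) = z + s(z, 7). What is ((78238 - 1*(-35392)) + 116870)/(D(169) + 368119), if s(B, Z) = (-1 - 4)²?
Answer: 230500/368313 ≈ 0.62583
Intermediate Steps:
s(B, Z) = 25 (s(B, Z) = (-5)² = 25)
D(z) = 25 + z (D(z) = z + 25 = 25 + z)
((78238 - 1*(-35392)) + 116870)/(D(169) + 368119) = ((78238 - 1*(-35392)) + 116870)/((25 + 169) + 368119) = ((78238 + 35392) + 116870)/(194 + 368119) = (113630 + 116870)/368313 = 230500*(1/368313) = 230500/368313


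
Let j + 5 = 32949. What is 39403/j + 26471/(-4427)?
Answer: -697623543/145843088 ≈ -4.7834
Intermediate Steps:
j = 32944 (j = -5 + 32949 = 32944)
39403/j + 26471/(-4427) = 39403/32944 + 26471/(-4427) = 39403*(1/32944) + 26471*(-1/4427) = 39403/32944 - 26471/4427 = -697623543/145843088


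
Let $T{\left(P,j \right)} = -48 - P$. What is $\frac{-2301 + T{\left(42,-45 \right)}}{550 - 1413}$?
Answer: $\frac{2391}{863} \approx 2.7706$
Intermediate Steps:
$\frac{-2301 + T{\left(42,-45 \right)}}{550 - 1413} = \frac{-2301 - 90}{550 - 1413} = \frac{-2301 - 90}{-863} = \left(-2301 - 90\right) \left(- \frac{1}{863}\right) = \left(-2391\right) \left(- \frac{1}{863}\right) = \frac{2391}{863}$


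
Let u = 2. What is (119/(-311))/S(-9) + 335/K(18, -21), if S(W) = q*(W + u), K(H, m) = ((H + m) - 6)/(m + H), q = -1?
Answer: 104134/933 ≈ 111.61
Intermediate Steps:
K(H, m) = (-6 + H + m)/(H + m)
S(W) = -2 - W (S(W) = -(W + 2) = -(2 + W) = -2 - W)
(119/(-311))/S(-9) + 335/K(18, -21) = (119/(-311))/(-2 - 1*(-9)) + 335/(((-6 + 18 - 21)/(18 - 21))) = (119*(-1/311))/(-2 + 9) + 335/((-9/(-3))) = -119/311/7 + 335/((-⅓*(-9))) = -119/311*⅐ + 335/3 = -17/311 + 335*(⅓) = -17/311 + 335/3 = 104134/933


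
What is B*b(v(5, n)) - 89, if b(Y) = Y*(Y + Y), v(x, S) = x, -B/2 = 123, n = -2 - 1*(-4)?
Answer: -12389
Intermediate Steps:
n = 2 (n = -2 + 4 = 2)
B = -246 (B = -2*123 = -246)
b(Y) = 2*Y² (b(Y) = Y*(2*Y) = 2*Y²)
B*b(v(5, n)) - 89 = -492*5² - 89 = -492*25 - 89 = -246*50 - 89 = -12300 - 89 = -12389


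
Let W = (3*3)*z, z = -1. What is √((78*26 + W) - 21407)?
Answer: 2*I*√4847 ≈ 139.24*I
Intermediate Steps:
W = -9 (W = (3*3)*(-1) = 9*(-1) = -9)
√((78*26 + W) - 21407) = √((78*26 - 9) - 21407) = √((2028 - 9) - 21407) = √(2019 - 21407) = √(-19388) = 2*I*√4847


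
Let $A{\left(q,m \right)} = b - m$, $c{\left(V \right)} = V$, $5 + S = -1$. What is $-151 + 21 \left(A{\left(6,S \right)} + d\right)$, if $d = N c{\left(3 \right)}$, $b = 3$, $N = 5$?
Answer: $353$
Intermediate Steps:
$S = -6$ ($S = -5 - 1 = -6$)
$A{\left(q,m \right)} = 3 - m$
$d = 15$ ($d = 5 \cdot 3 = 15$)
$-151 + 21 \left(A{\left(6,S \right)} + d\right) = -151 + 21 \left(\left(3 - -6\right) + 15\right) = -151 + 21 \left(\left(3 + 6\right) + 15\right) = -151 + 21 \left(9 + 15\right) = -151 + 21 \cdot 24 = -151 + 504 = 353$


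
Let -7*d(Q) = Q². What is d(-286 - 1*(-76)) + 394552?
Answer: 388252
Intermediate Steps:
d(Q) = -Q²/7
d(-286 - 1*(-76)) + 394552 = -(-286 - 1*(-76))²/7 + 394552 = -(-286 + 76)²/7 + 394552 = -⅐*(-210)² + 394552 = -⅐*44100 + 394552 = -6300 + 394552 = 388252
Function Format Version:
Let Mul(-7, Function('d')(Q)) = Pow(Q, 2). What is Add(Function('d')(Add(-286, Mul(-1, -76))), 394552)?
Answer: 388252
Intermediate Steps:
Function('d')(Q) = Mul(Rational(-1, 7), Pow(Q, 2))
Add(Function('d')(Add(-286, Mul(-1, -76))), 394552) = Add(Mul(Rational(-1, 7), Pow(Add(-286, Mul(-1, -76)), 2)), 394552) = Add(Mul(Rational(-1, 7), Pow(Add(-286, 76), 2)), 394552) = Add(Mul(Rational(-1, 7), Pow(-210, 2)), 394552) = Add(Mul(Rational(-1, 7), 44100), 394552) = Add(-6300, 394552) = 388252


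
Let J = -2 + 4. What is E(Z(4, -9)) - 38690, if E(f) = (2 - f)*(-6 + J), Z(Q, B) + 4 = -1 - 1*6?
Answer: -38742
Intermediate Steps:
Z(Q, B) = -11 (Z(Q, B) = -4 + (-1 - 1*6) = -4 + (-1 - 6) = -4 - 7 = -11)
J = 2
E(f) = -8 + 4*f (E(f) = (2 - f)*(-6 + 2) = (2 - f)*(-4) = -8 + 4*f)
E(Z(4, -9)) - 38690 = (-8 + 4*(-11)) - 38690 = (-8 - 44) - 38690 = -52 - 38690 = -38742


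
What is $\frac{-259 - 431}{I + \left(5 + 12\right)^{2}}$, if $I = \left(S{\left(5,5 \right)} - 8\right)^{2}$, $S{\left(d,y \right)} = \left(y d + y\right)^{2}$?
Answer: $- \frac{690}{795953} \approx -0.00086689$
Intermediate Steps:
$S{\left(d,y \right)} = \left(y + d y\right)^{2}$ ($S{\left(d,y \right)} = \left(d y + y\right)^{2} = \left(y + d y\right)^{2}$)
$I = 795664$ ($I = \left(5^{2} \left(1 + 5\right)^{2} - 8\right)^{2} = \left(25 \cdot 6^{2} - 8\right)^{2} = \left(25 \cdot 36 - 8\right)^{2} = \left(900 - 8\right)^{2} = 892^{2} = 795664$)
$\frac{-259 - 431}{I + \left(5 + 12\right)^{2}} = \frac{-259 - 431}{795664 + \left(5 + 12\right)^{2}} = - \frac{690}{795664 + 17^{2}} = - \frac{690}{795664 + 289} = - \frac{690}{795953}$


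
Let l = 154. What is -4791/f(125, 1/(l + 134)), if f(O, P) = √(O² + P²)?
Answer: -1379808*√1296000001/1296000001 ≈ -38.328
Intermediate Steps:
-4791/f(125, 1/(l + 134)) = -4791/√(125² + (1/(154 + 134))²) = -4791/√(15625 + (1/288)²) = -4791/√(15625 + 1/82944) = -4791*288*√1296000001/1296000001 = -1379808*√1296000001/1296000001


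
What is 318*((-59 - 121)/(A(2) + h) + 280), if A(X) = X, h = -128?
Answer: 626460/7 ≈ 89494.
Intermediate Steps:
318*((-59 - 121)/(A(2) + h) + 280) = 318*((-59 - 121)/(2 - 128) + 280) = 318*(-180/(-126) + 280) = 318*(-180*(-1/126) + 280) = 318*(10/7 + 280) = 318*(1970/7) = 626460/7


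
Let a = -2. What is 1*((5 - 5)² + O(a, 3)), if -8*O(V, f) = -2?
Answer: ¼ ≈ 0.25000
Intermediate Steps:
O(V, f) = ¼ (O(V, f) = -⅛*(-2) = ¼)
1*((5 - 5)² + O(a, 3)) = 1*((5 - 5)² + ¼) = 1*(0² + ¼) = 1*(0 + ¼) = 1*(¼) = ¼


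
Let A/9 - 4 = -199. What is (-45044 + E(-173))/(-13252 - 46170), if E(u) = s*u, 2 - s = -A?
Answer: -23475/5402 ≈ -4.3456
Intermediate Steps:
A = -1755 (A = 36 + 9*(-199) = 36 - 1791 = -1755)
s = -1753 (s = 2 - (-1)*(-1755) = 2 - 1*1755 = 2 - 1755 = -1753)
E(u) = -1753*u
(-45044 + E(-173))/(-13252 - 46170) = (-45044 - 1753*(-173))/(-13252 - 46170) = (-45044 + 303269)/(-59422) = 258225*(-1/59422) = -23475/5402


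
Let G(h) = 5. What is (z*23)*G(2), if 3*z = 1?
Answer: 115/3 ≈ 38.333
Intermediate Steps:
z = ⅓ (z = (⅓)*1 = ⅓ ≈ 0.33333)
(z*23)*G(2) = ((⅓)*23)*5 = (23/3)*5 = 115/3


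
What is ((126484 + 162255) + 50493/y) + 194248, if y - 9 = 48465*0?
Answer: 1465792/3 ≈ 4.8860e+5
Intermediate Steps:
y = 9 (y = 9 + 48465*0 = 9 + 0 = 9)
((126484 + 162255) + 50493/y) + 194248 = ((126484 + 162255) + 50493/9) + 194248 = (288739 + 50493*(⅑)) + 194248 = (288739 + 16831/3) + 194248 = 883048/3 + 194248 = 1465792/3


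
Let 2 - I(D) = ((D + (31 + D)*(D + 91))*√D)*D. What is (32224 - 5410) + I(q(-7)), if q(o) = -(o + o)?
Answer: 26816 - 66346*√14 ≈ -2.2143e+5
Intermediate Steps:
q(o) = -2*o
I(D) = 2 - D^(3/2)*(D + (31 + D)*(91 + D)) (I(D) = 2 - (D + (31 + D)*(D + 91))*√D*D = 2 - (D + (31 + D)*(91 + D))*√D*D = 2 - √D*(D + (31 + D)*(91 + D))*D = 2 - D^(3/2)*(D + (31 + D)*(91 + D)))
(32224 - 5410) + I(q(-7)) = (32224 - 5410) + (2 - (-2*(-7))^(7/2) - 2821*14*√14 - 123*196*√14) = 26814 + (2 - 14^(7/2) - 39494*√14 - 24108*√14) = 26814 + (2 - 2744*√14 - 39494*√14 - 24108*√14) = 26814 + (2 - 66346*√14) = 26816 - 66346*√14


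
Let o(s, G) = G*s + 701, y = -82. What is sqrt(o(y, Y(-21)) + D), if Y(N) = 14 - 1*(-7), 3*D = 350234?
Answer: sqrt(1041513)/3 ≈ 340.18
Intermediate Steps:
D = 350234/3 (D = (1/3)*350234 = 350234/3 ≈ 1.1674e+5)
Y(N) = 21 (Y(N) = 14 + 7 = 21)
o(s, G) = 701 + G*s
sqrt(o(y, Y(-21)) + D) = sqrt((701 + 21*(-82)) + 350234/3) = sqrt((701 - 1722) + 350234/3) = sqrt(-1021 + 350234/3) = sqrt(347171/3) = sqrt(1041513)/3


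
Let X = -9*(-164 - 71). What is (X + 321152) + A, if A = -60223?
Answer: 263044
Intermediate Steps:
X = 2115 (X = -9*(-235) = 2115)
(X + 321152) + A = (2115 + 321152) - 60223 = 323267 - 60223 = 263044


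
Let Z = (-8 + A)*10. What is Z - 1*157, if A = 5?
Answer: -187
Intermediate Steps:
Z = -30 (Z = (-8 + 5)*10 = -3*10 = -30)
Z - 1*157 = -30 - 1*157 = -30 - 157 = -187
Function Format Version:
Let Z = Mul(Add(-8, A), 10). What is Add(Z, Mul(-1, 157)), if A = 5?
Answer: -187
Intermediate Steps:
Z = -30 (Z = Mul(Add(-8, 5), 10) = Mul(-3, 10) = -30)
Add(Z, Mul(-1, 157)) = Add(-30, Mul(-1, 157)) = Add(-30, -157) = -187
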